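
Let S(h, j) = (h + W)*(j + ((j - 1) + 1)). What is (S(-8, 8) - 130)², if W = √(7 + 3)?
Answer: 69124 - 8256*√10 ≈ 43016.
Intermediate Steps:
W = √10 ≈ 3.1623
S(h, j) = 2*j*(h + √10) (S(h, j) = (h + √10)*(j + ((j - 1) + 1)) = (h + √10)*(j + ((-1 + j) + 1)) = (h + √10)*(j + j) = (h + √10)*(2*j) = 2*j*(h + √10))
(S(-8, 8) - 130)² = (2*8*(-8 + √10) - 130)² = ((-128 + 16*√10) - 130)² = (-258 + 16*√10)²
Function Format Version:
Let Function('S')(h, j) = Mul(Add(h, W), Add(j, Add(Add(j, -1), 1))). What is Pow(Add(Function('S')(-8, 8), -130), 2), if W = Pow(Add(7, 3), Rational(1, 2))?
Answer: Add(69124, Mul(-8256, Pow(10, Rational(1, 2)))) ≈ 43016.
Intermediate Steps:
W = Pow(10, Rational(1, 2)) ≈ 3.1623
Function('S')(h, j) = Mul(2, j, Add(h, Pow(10, Rational(1, 2)))) (Function('S')(h, j) = Mul(Add(h, Pow(10, Rational(1, 2))), Add(j, Add(Add(j, -1), 1))) = Mul(Add(h, Pow(10, Rational(1, 2))), Add(j, Add(Add(-1, j), 1))) = Mul(Add(h, Pow(10, Rational(1, 2))), Add(j, j)) = Mul(Add(h, Pow(10, Rational(1, 2))), Mul(2, j)) = Mul(2, j, Add(h, Pow(10, Rational(1, 2)))))
Pow(Add(Function('S')(-8, 8), -130), 2) = Pow(Add(Mul(2, 8, Add(-8, Pow(10, Rational(1, 2)))), -130), 2) = Pow(Add(Add(-128, Mul(16, Pow(10, Rational(1, 2)))), -130), 2) = Pow(Add(-258, Mul(16, Pow(10, Rational(1, 2)))), 2)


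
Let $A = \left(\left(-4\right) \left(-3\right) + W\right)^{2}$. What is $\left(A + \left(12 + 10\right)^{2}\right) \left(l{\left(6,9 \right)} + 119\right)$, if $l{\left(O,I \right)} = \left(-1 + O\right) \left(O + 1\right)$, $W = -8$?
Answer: $77000$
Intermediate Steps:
$l{\left(O,I \right)} = \left(1 + O\right) \left(-1 + O\right)$ ($l{\left(O,I \right)} = \left(-1 + O\right) \left(1 + O\right) = \left(1 + O\right) \left(-1 + O\right)$)
$A = 16$ ($A = \left(\left(-4\right) \left(-3\right) - 8\right)^{2} = \left(12 - 8\right)^{2} = 4^{2} = 16$)
$\left(A + \left(12 + 10\right)^{2}\right) \left(l{\left(6,9 \right)} + 119\right) = \left(16 + \left(12 + 10\right)^{2}\right) \left(\left(-1 + 6^{2}\right) + 119\right) = \left(16 + 22^{2}\right) \left(\left(-1 + 36\right) + 119\right) = \left(16 + 484\right) \left(35 + 119\right) = 500 \cdot 154 = 77000$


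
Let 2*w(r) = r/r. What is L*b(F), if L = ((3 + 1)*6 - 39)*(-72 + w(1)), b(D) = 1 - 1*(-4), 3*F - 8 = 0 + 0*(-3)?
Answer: 10725/2 ≈ 5362.5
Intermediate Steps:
F = 8/3 (F = 8/3 + (0 + 0*(-3))/3 = 8/3 + (0 + 0)/3 = 8/3 + (⅓)*0 = 8/3 + 0 = 8/3 ≈ 2.6667)
b(D) = 5 (b(D) = 1 + 4 = 5)
w(r) = ½ (w(r) = (r/r)/2 = (½)*1 = ½)
L = 2145/2 (L = ((3 + 1)*6 - 39)*(-72 + ½) = (4*6 - 39)*(-143/2) = (24 - 39)*(-143/2) = -15*(-143/2) = 2145/2 ≈ 1072.5)
L*b(F) = (2145/2)*5 = 10725/2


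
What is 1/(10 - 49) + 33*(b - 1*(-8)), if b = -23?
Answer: -19306/39 ≈ -495.03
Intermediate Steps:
1/(10 - 49) + 33*(b - 1*(-8)) = 1/(10 - 49) + 33*(-23 - 1*(-8)) = 1/(-39) + 33*(-23 + 8) = -1/39 + 33*(-15) = -1/39 - 495 = -19306/39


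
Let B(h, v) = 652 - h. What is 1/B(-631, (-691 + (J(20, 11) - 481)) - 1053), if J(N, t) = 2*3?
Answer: 1/1283 ≈ 0.00077942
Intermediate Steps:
J(N, t) = 6
1/B(-631, (-691 + (J(20, 11) - 481)) - 1053) = 1/(652 - 1*(-631)) = 1/(652 + 631) = 1/1283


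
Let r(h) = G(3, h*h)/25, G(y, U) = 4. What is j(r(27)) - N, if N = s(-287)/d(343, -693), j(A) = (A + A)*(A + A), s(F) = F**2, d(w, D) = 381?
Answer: -51456241/238125 ≈ -216.09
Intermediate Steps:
r(h) = 4/25
j(A) = 4*A**2 (j(A) = (2*A)*(2*A) = 4*A**2)
N = 82369/381 (N = (-287)**2/381 = 82369*(1/381) = 82369/381 ≈ 216.19)
j(r(27)) - N = 4*(4/25)**2 - 1*82369/381 = 4*(16/625) - 82369/381 = 64/625 - 82369/381 = -51456241/238125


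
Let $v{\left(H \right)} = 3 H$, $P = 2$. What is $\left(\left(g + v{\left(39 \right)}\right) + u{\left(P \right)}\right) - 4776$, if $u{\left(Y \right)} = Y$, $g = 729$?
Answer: $-3928$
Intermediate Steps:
$\left(\left(g + v{\left(39 \right)}\right) + u{\left(P \right)}\right) - 4776 = \left(\left(729 + 3 \cdot 39\right) + 2\right) - 4776 = \left(\left(729 + 117\right) + 2\right) - 4776 = \left(846 + 2\right) - 4776 = 848 - 4776 = -3928$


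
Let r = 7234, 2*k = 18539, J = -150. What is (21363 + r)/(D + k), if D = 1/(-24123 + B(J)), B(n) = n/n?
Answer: 344908417/111799439 ≈ 3.0851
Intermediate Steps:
k = 18539/2 (k = (½)*18539 = 18539/2 ≈ 9269.5)
B(n) = 1
D = -1/24122 (D = 1/(-24123 + 1) = 1/(-24122) = -1/24122 ≈ -4.1456e-5)
(21363 + r)/(D + k) = (21363 + 7234)/(-1/24122 + 18539/2) = 28597/(111799439/12061) = 28597*(12061/111799439) = 344908417/111799439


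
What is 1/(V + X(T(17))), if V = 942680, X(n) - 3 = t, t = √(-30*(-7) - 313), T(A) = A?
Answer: 942683/888651238592 - I*√103/888651238592 ≈ 1.0608e-6 - 1.1421e-11*I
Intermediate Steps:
t = I*√103 (t = √(210 - 313) = √(-103) = I*√103 ≈ 10.149*I)
X(n) = 3 + I*√103
1/(V + X(T(17))) = 1/(942680 + (3 + I*√103)) = 1/(942683 + I*√103)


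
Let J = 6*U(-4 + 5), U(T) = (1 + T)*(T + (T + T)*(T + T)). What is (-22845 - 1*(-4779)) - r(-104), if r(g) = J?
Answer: -18126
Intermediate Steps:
U(T) = (1 + T)*(T + 4*T²) (U(T) = (1 + T)*(T + (2*T)*(2*T)) = (1 + T)*(T + 4*T²))
J = 60 (J = 6*((-4 + 5)*(1 + 4*(-4 + 5)² + 5*(-4 + 5))) = 6*(1*(1 + 4*1² + 5*1)) = 6*(1*(1 + 4*1 + 5)) = 6*(1*(1 + 4 + 5)) = 6*(1*10) = 6*10 = 60)
r(g) = 60
(-22845 - 1*(-4779)) - r(-104) = (-22845 - 1*(-4779)) - 1*60 = (-22845 + 4779) - 60 = -18066 - 60 = -18126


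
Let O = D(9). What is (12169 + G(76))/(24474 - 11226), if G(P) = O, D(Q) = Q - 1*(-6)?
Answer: 1523/1656 ≈ 0.91969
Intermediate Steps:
D(Q) = 6 + Q (D(Q) = Q + 6 = 6 + Q)
O = 15 (O = 6 + 9 = 15)
G(P) = 15
(12169 + G(76))/(24474 - 11226) = (12169 + 15)/(24474 - 11226) = 12184/13248 = 12184*(1/13248) = 1523/1656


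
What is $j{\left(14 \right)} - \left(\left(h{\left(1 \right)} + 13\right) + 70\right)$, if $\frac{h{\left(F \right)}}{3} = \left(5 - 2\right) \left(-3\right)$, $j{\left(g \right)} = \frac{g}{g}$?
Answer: $-55$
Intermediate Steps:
$j{\left(g \right)} = 1$
$h{\left(F \right)} = -27$ ($h{\left(F \right)} = 3 \left(5 - 2\right) \left(-3\right) = 3 \cdot 3 \left(-3\right) = 3 \left(-9\right) = -27$)
$j{\left(14 \right)} - \left(\left(h{\left(1 \right)} + 13\right) + 70\right) = 1 - \left(\left(-27 + 13\right) + 70\right) = 1 - \left(-14 + 70\right) = 1 - 56 = -55$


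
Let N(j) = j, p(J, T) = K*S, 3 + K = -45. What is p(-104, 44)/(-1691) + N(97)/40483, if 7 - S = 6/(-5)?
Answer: 80490679/342283765 ≈ 0.23516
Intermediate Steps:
K = -48 (K = -3 - 45 = -48)
S = 41/5 (S = 7 - 6/(-5) = 7 - 6*(-1)/5 = 7 - 1*(-6/5) = 7 + 6/5 = 41/5 ≈ 8.2000)
p(J, T) = -1968/5 (p(J, T) = -48*41/5 = -1968/5)
p(-104, 44)/(-1691) + N(97)/40483 = -1968/5/(-1691) + 97/40483 = -1968/5*(-1/1691) + 97*(1/40483) = 1968/8455 + 97/40483 = 80490679/342283765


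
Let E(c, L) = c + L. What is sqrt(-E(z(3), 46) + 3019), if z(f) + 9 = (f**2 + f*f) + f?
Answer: 3*sqrt(329) ≈ 54.415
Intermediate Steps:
z(f) = -9 + f + 2*f**2 (z(f) = -9 + ((f**2 + f*f) + f) = -9 + ((f**2 + f**2) + f) = -9 + (2*f**2 + f) = -9 + (f + 2*f**2) = -9 + f + 2*f**2)
E(c, L) = L + c
sqrt(-E(z(3), 46) + 3019) = sqrt(-(46 + (-9 + 3 + 2*3**2)) + 3019) = sqrt(-(46 + (-9 + 3 + 2*9)) + 3019) = sqrt(-(46 + (-9 + 3 + 18)) + 3019) = sqrt(-(46 + 12) + 3019) = sqrt(-1*58 + 3019) = sqrt(-58 + 3019) = sqrt(2961) = 3*sqrt(329)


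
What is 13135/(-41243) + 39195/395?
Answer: 322266212/3258197 ≈ 98.909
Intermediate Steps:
13135/(-41243) + 39195/395 = 13135*(-1/41243) + 39195*(1/395) = -13135/41243 + 7839/79 = 322266212/3258197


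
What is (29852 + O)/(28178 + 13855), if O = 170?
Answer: 30022/42033 ≈ 0.71425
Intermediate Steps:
(29852 + O)/(28178 + 13855) = (29852 + 170)/(28178 + 13855) = 30022/42033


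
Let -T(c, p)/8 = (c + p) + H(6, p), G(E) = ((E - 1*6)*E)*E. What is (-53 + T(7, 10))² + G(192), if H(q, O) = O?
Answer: 6929065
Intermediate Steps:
G(E) = E²*(-6 + E) (G(E) = ((E - 6)*E)*E = ((-6 + E)*E)*E = (E*(-6 + E))*E = E²*(-6 + E))
T(c, p) = -16*p - 8*c (T(c, p) = -8*((c + p) + p) = -8*(c + 2*p) = -16*p - 8*c)
(-53 + T(7, 10))² + G(192) = (-53 + (-16*10 - 8*7))² + 192²*(-6 + 192) = (-53 + (-160 - 56))² + 36864*186 = (-53 - 216)² + 6856704 = (-269)² + 6856704 = 72361 + 6856704 = 6929065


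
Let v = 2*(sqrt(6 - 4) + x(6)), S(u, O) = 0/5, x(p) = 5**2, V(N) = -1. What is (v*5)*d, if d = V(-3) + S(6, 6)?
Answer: -250 - 10*sqrt(2) ≈ -264.14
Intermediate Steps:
x(p) = 25
S(u, O) = 0 (S(u, O) = 0*(1/5) = 0)
v = 50 + 2*sqrt(2) (v = 2*(sqrt(6 - 4) + 25) = 2*(sqrt(2) + 25) = 2*(25 + sqrt(2)) = 50 + 2*sqrt(2) ≈ 52.828)
d = -1 (d = -1 + 0 = -1)
(v*5)*d = ((50 + 2*sqrt(2))*5)*(-1) = (250 + 10*sqrt(2))*(-1) = -250 - 10*sqrt(2)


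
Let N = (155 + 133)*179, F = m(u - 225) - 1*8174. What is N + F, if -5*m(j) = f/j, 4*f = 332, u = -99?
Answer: 70272443/1620 ≈ 43378.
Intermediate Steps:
f = 83 (f = (¼)*332 = 83)
m(j) = -83/(5*j)
F = -13241797/1620 (F = -83/(5*(-99 - 225)) - 1*8174 = -83/5/(-324) - 8174 = -83/5*(-1/324) - 8174 = 83/1620 - 8174 = -13241797/1620 ≈ -8173.9)
N = 51552 (N = 288*179 = 51552)
N + F = 51552 - 13241797/1620 = 70272443/1620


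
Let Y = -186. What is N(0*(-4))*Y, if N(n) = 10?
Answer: -1860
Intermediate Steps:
N(0*(-4))*Y = 10*(-186) = -1860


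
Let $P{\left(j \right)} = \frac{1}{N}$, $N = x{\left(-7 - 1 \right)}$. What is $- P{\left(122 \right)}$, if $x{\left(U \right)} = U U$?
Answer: $- \frac{1}{64} \approx -0.015625$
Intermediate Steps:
$x{\left(U \right)} = U^{2}$
$N = 64$ ($N = \left(-7 - 1\right)^{2} = \left(-8\right)^{2} = 64$)
$P{\left(j \right)} = \frac{1}{64}$
$- P{\left(122 \right)} = \left(-1\right) \frac{1}{64} = - \frac{1}{64}$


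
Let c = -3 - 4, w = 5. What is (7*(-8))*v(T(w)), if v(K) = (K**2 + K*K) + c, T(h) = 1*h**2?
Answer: -69608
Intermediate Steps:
T(h) = h**2
c = -7
v(K) = -7 + 2*K**2 (v(K) = (K**2 + K*K) - 7 = (K**2 + K**2) - 7 = 2*K**2 - 7 = -7 + 2*K**2)
(7*(-8))*v(T(w)) = (7*(-8))*(-7 + 2*(5**2)**2) = -56*(-7 + 2*25**2) = -56*(-7 + 2*625) = -56*(-7 + 1250) = -56*1243 = -69608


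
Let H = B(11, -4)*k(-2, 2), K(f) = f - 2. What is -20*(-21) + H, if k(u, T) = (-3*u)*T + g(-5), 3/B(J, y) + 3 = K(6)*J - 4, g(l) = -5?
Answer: 15561/37 ≈ 420.57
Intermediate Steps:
K(f) = -2 + f
B(J, y) = 3/(-7 + 4*J) (B(J, y) = 3/(-3 + ((-2 + 6)*J - 4)) = 3/(-3 + (4*J - 4)) = 3/(-3 + (-4 + 4*J)) = 3/(-7 + 4*J))
k(u, T) = -5 - 3*T*u (k(u, T) = (-3*u)*T - 5 = -3*T*u - 5 = -5 - 3*T*u)
H = 21/37 (H = (3/(-7 + 4*11))*(-5 - 3*2*(-2)) = (3/(-7 + 44))*(-5 + 12) = (3/37)*7 = 21/37 ≈ 0.56757)
-20*(-21) + H = -20*(-21) + 21/37 = 420 + 21/37 = 15561/37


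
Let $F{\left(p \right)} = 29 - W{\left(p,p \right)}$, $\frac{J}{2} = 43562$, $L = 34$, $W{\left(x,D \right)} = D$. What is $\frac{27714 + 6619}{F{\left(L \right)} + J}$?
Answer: $\frac{34333}{87119} \approx 0.39409$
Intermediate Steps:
$J = 87124$ ($J = 2 \cdot 43562 = 87124$)
$F{\left(p \right)} = 29 - p$
$\frac{27714 + 6619}{F{\left(L \right)} + J} = \frac{27714 + 6619}{\left(29 - 34\right) + 87124} = \frac{34333}{\left(29 - 34\right) + 87124} = \frac{34333}{-5 + 87124} = \frac{34333}{87119}$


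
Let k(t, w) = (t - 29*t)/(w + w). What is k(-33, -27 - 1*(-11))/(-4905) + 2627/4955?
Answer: 6948539/12962280 ≈ 0.53606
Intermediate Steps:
k(t, w) = -14*t/w (k(t, w) = (-28*t)/((2*w)) = (-28*t)*(1/(2*w)) = -14*t/w)
k(-33, -27 - 1*(-11))/(-4905) + 2627/4955 = -14*(-33)/(-27 - 1*(-11))/(-4905) + 2627/4955 = -14*(-33)/(-27 + 11)*(-1/4905) + 2627*(1/4955) = -14*(-33)/(-16)*(-1/4905) + 2627/4955 = -14*(-33)*(-1/16)*(-1/4905) + 2627/4955 = -231/8*(-1/4905) + 2627/4955 = 77/13080 + 2627/4955 = 6948539/12962280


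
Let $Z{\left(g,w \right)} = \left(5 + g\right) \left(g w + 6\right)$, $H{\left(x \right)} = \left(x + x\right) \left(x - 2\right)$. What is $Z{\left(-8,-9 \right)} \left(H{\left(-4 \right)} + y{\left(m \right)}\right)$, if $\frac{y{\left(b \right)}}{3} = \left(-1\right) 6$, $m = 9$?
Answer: $-7020$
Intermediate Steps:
$y{\left(b \right)} = -18$ ($y{\left(b \right)} = 3 \left(\left(-1\right) 6\right) = 3 \left(-6\right) = -18$)
$H{\left(x \right)} = 2 x \left(-2 + x\right)$
$Z{\left(g,w \right)} = \left(5 + g\right) \left(6 + g w\right)$
$Z{\left(-8,-9 \right)} \left(H{\left(-4 \right)} + y{\left(m \right)}\right) = \left(30 + 6 \left(-8\right) - 9 \left(-8\right)^{2} + 5 \left(-8\right) \left(-9\right)\right) \left(2 \left(-4\right) \left(-2 - 4\right) - 18\right) = \left(30 - 48 - 576 + 360\right) \left(2 \left(-4\right) \left(-6\right) - 18\right) = \left(30 - 48 - 576 + 360\right) \left(48 - 18\right) = \left(-234\right) 30 = -7020$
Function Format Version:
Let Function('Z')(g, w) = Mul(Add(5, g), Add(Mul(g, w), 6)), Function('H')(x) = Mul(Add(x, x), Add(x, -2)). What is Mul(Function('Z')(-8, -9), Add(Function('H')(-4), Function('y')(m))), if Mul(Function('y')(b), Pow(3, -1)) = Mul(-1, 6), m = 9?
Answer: -7020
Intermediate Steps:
Function('y')(b) = -18 (Function('y')(b) = Mul(3, Mul(-1, 6)) = Mul(3, -6) = -18)
Function('H')(x) = Mul(2, x, Add(-2, x)) (Function('H')(x) = Mul(Mul(2, x), Add(-2, x)) = Mul(2, x, Add(-2, x)))
Function('Z')(g, w) = Mul(Add(5, g), Add(6, Mul(g, w)))
Mul(Function('Z')(-8, -9), Add(Function('H')(-4), Function('y')(m))) = Mul(Add(30, Mul(6, -8), Mul(-9, Pow(-8, 2)), Mul(5, -8, -9)), Add(Mul(2, -4, Add(-2, -4)), -18)) = Mul(Add(30, -48, Mul(-9, 64), 360), Add(Mul(2, -4, -6), -18)) = Mul(Add(30, -48, -576, 360), Add(48, -18)) = Mul(-234, 30) = -7020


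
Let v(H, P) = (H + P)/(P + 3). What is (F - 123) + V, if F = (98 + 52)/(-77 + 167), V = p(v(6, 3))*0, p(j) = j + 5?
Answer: -364/3 ≈ -121.33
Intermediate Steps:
v(H, P) = (H + P)/(3 + P)
p(j) = 5 + j
V = 0 (V = (5 + (6 + 3)/(3 + 3))*0 = (5 + 9/6)*0 = (5 + (⅙)*9)*0 = (5 + 3/2)*0 = (13/2)*0 = 0)
F = 5/3 (F = 150/90 = 150*(1/90) = 5/3 ≈ 1.6667)
(F - 123) + V = (5/3 - 123) + 0 = -364/3 + 0 = -364/3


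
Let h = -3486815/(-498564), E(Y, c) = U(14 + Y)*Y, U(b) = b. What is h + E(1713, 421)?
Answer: 1474930794779/498564 ≈ 2.9584e+6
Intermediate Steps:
E(Y, c) = Y*(14 + Y) (E(Y, c) = (14 + Y)*Y = Y*(14 + Y))
h = 3486815/498564 (h = -3486815*(-1/498564) = 3486815/498564 ≈ 6.9937)
h + E(1713, 421) = 3486815/498564 + 1713*(14 + 1713) = 3486815/498564 + 1713*1727 = 3486815/498564 + 2958351 = 1474930794779/498564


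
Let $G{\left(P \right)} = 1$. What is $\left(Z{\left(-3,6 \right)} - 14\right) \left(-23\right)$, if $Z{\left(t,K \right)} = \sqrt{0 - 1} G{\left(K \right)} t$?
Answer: $322 + 69 i \approx 322.0 + 69.0 i$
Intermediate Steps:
$Z{\left(t,K \right)} = i t$ ($Z{\left(t,K \right)} = \sqrt{0 - 1} \cdot 1 t = \sqrt{-1} \cdot 1 t = i 1 t = i t$)
$\left(Z{\left(-3,6 \right)} - 14\right) \left(-23\right) = \left(i \left(-3\right) - 14\right) \left(-23\right) = \left(- 3 i - 14\right) \left(-23\right) = \left(-14 - 3 i\right) \left(-23\right) = 322 + 69 i$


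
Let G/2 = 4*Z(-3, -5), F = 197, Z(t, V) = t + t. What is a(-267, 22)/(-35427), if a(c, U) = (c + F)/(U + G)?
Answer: -5/65793 ≈ -7.5996e-5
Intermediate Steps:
Z(t, V) = 2*t
G = -48 (G = 2*(4*(2*(-3))) = 2*(4*(-6)) = 2*(-24) = -48)
a(c, U) = (197 + c)/(-48 + U) (a(c, U) = (c + 197)/(U - 48) = (197 + c)/(-48 + U))
a(-267, 22)/(-35427) = ((197 - 267)/(-48 + 22))/(-35427) = (-70/(-26))*(-1/35427) = -1/26*(-70)*(-1/35427) = (35/13)*(-1/35427) = -5/65793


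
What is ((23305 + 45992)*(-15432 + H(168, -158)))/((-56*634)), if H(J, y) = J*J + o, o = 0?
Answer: -110805903/4438 ≈ -24968.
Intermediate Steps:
H(J, y) = J**2 (H(J, y) = J*J + 0 = J**2 + 0 = J**2)
((23305 + 45992)*(-15432 + H(168, -158)))/((-56*634)) = ((23305 + 45992)*(-15432 + 168**2))/((-56*634)) = (69297*(-15432 + 28224))/(-35504) = (69297*12792)*(-1/35504) = 886447224*(-1/35504) = -110805903/4438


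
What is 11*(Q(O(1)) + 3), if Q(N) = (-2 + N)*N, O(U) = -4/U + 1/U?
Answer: 198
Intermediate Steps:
O(U) = -3/U (O(U) = -4/U + 1/U = -3/U)
Q(N) = N*(-2 + N)
11*(Q(O(1)) + 3) = 11*((-3/1)*(-2 - 3/1) + 3) = 11*((-3*1)*(-2 - 3*1) + 3) = 11*(-3*(-2 - 3) + 3) = 11*(-3*(-5) + 3) = 11*(15 + 3) = 11*18 = 198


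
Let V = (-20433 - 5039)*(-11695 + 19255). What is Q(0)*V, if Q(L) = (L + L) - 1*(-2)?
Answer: -385136640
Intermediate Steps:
Q(L) = 2 + 2*L (Q(L) = 2*L + 2 = 2 + 2*L)
V = -192568320 (V = -25472*7560 = -192568320)
Q(0)*V = (2 + 2*0)*(-192568320) = (2 + 0)*(-192568320) = 2*(-192568320) = -385136640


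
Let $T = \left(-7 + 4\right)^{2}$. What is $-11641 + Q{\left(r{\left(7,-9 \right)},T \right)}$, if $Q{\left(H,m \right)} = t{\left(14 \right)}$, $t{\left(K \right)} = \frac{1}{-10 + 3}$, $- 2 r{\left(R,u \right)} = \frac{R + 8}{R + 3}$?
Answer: $- \frac{81488}{7} \approx -11641.0$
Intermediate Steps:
$T = 9$ ($T = \left(-3\right)^{2} = 9$)
$r{\left(R,u \right)} = - \frac{8 + R}{2 \left(3 + R\right)}$ ($r{\left(R,u \right)} = - \frac{\left(R + 8\right) \frac{1}{R + 3}}{2} = - \frac{\left(8 + R\right) \frac{1}{3 + R}}{2} = - \frac{\frac{1}{3 + R} \left(8 + R\right)}{2} = - \frac{8 + R}{2 \left(3 + R\right)}$)
$t{\left(K \right)} = - \frac{1}{7}$ ($t{\left(K \right)} = \frac{1}{-7} = - \frac{1}{7}$)
$Q{\left(H,m \right)} = - \frac{1}{7}$
$-11641 + Q{\left(r{\left(7,-9 \right)},T \right)} = -11641 - \frac{1}{7} = - \frac{81488}{7}$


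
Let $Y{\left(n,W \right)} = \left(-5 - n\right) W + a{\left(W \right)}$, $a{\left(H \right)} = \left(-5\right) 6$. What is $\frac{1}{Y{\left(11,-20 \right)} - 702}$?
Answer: $- \frac{1}{412} \approx -0.0024272$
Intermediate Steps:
$a{\left(H \right)} = -30$
$Y{\left(n,W \right)} = -30 + W \left(-5 - n\right)$ ($Y{\left(n,W \right)} = \left(-5 - n\right) W - 30 = W \left(-5 - n\right) - 30 = -30 + W \left(-5 - n\right)$)
$\frac{1}{Y{\left(11,-20 \right)} - 702} = \frac{1}{\left(-30 - -100 - \left(-20\right) 11\right) - 702} = \frac{1}{\left(-30 + 100 + 220\right) - 702} = \frac{1}{290 - 702} = \frac{1}{-412} = - \frac{1}{412}$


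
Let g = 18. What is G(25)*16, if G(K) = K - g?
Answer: 112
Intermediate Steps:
G(K) = -18 + K (G(K) = K - 1*18 = K - 18 = -18 + K)
G(25)*16 = (-18 + 25)*16 = 7*16 = 112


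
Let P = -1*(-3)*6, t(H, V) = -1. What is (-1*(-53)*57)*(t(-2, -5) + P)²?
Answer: 873069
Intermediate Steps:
P = 18 (P = 3*6 = 18)
(-1*(-53)*57)*(t(-2, -5) + P)² = (-1*(-53)*57)*(-1 + 18)² = (53*57)*17² = 3021*289 = 873069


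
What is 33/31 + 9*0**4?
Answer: 33/31 ≈ 1.0645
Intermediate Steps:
33/31 + 9*0**4 = 33*(1/31) + 9*0 = 33/31 + 0 = 33/31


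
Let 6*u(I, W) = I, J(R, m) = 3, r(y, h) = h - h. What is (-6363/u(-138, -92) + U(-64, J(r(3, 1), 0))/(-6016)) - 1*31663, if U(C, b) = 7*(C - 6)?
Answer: -2171427453/69184 ≈ -31386.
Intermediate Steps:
r(y, h) = 0
U(C, b) = -42 + 7*C (U(C, b) = 7*(-6 + C) = -42 + 7*C)
u(I, W) = I/6
(-6363/u(-138, -92) + U(-64, J(r(3, 1), 0))/(-6016)) - 1*31663 = (-6363/((⅙)*(-138)) + (-42 + 7*(-64))/(-6016)) - 1*31663 = (-6363/(-23) + (-42 - 448)*(-1/6016)) - 31663 = (-6363*(-1/23) - 490*(-1/6016)) - 31663 = (6363/23 + 245/3008) - 31663 = 19145539/69184 - 31663 = -2171427453/69184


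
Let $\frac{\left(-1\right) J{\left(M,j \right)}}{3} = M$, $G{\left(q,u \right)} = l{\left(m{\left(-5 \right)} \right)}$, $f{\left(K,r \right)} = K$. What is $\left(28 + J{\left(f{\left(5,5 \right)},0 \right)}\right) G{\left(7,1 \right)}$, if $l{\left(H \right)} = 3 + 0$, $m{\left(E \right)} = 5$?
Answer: $39$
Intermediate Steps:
$l{\left(H \right)} = 3$
$G{\left(q,u \right)} = 3$
$J{\left(M,j \right)} = - 3 M$
$\left(28 + J{\left(f{\left(5,5 \right)},0 \right)}\right) G{\left(7,1 \right)} = \left(28 - 15\right) 3 = 13 \cdot 3 = 39$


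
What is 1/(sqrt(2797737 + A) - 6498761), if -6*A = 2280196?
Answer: -19496283/126701676352250 - sqrt(21759339)/126701676352250 ≈ -1.5391e-7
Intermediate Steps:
A = -1140098/3 (A = -1/6*2280196 = -1140098/3 ≈ -3.8003e+5)
1/(sqrt(2797737 + A) - 6498761) = 1/(sqrt(2797737 - 1140098/3) - 6498761) = 1/(sqrt(7253113/3) - 6498761) = 1/(sqrt(21759339)/3 - 6498761) = 1/(-6498761 + sqrt(21759339)/3)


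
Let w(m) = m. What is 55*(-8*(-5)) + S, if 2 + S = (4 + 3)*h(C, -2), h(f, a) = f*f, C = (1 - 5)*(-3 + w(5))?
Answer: 2646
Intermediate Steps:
C = -8 (C = (1 - 5)*(-3 + 5) = -4*2 = -8)
h(f, a) = f**2
S = 446 (S = -2 + (4 + 3)*(-8)**2 = -2 + 7*64 = -2 + 448 = 446)
55*(-8*(-5)) + S = 55*(-8*(-5)) + 446 = 55*40 + 446 = 2200 + 446 = 2646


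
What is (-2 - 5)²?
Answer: 49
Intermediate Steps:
(-2 - 5)² = (-7)² = 49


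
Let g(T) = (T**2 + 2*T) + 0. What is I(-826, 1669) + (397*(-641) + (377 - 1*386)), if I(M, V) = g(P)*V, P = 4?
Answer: -214430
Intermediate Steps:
g(T) = T**2 + 2*T
I(M, V) = 24*V (I(M, V) = (4*(2 + 4))*V = (4*6)*V = 24*V)
I(-826, 1669) + (397*(-641) + (377 - 1*386)) = 24*1669 + (397*(-641) + (377 - 1*386)) = 40056 + (-254477 + (377 - 386)) = 40056 + (-254477 - 9) = 40056 - 254486 = -214430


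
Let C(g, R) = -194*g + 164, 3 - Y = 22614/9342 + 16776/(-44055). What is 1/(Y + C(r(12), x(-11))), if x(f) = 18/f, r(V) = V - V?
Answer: 7621515/1257245998 ≈ 0.0060621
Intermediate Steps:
r(V) = 0
Y = 7317538/7621515 (Y = 3 - (22614/9342 + 16776/(-44055)) = 3 - (22614*(1/9342) + 16776*(-1/44055)) = 3 - (3769/1557 - 1864/4895) = 3 - 1*15547007/7621515 = 3 - 15547007/7621515 = 7317538/7621515 ≈ 0.96012)
C(g, R) = 164 - 194*g
1/(Y + C(r(12), x(-11))) = 1/(7317538/7621515 + (164 - 194*0)) = 1/(7317538/7621515 + (164 + 0)) = 1/(7317538/7621515 + 164) = 1/(1257245998/7621515) = 7621515/1257245998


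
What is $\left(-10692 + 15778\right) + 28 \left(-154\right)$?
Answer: $774$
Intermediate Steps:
$\left(-10692 + 15778\right) + 28 \left(-154\right) = 5086 - 4312 = 774$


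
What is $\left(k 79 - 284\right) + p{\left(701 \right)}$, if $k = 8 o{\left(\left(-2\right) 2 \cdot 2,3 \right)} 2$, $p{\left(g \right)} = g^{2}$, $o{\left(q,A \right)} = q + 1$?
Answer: $482269$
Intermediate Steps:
$o{\left(q,A \right)} = 1 + q$
$k = -112$ ($k = 8 \left(1 + \left(-2\right) 2 \cdot 2\right) 2 = 8 \left(1 - 8\right) 2 = 8 \left(-7\right) 2 = \left(-56\right) 2 = -112$)
$\left(k 79 - 284\right) + p{\left(701 \right)} = \left(\left(-112\right) 79 - 284\right) + 701^{2} = \left(-8848 - 284\right) + 491401 = -9132 + 491401 = 482269$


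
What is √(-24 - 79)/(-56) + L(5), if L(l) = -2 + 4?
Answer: 2 - I*√103/56 ≈ 2.0 - 0.18123*I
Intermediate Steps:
L(l) = 2
√(-24 - 79)/(-56) + L(5) = √(-24 - 79)/(-56) + 2 = -I*√103/56 + 2 = 2 - I*√103/56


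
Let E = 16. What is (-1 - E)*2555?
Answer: -43435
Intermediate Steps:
(-1 - E)*2555 = (-1 - 1*16)*2555 = (-1 - 16)*2555 = -17*2555 = -43435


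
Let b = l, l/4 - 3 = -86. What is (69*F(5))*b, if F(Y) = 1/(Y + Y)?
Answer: -11454/5 ≈ -2290.8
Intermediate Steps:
l = -332 (l = 12 + 4*(-86) = 12 - 344 = -332)
F(Y) = 1/(2*Y)
b = -332
(69*F(5))*b = (69*((½)/5))*(-332) = (69*((½)*(⅕)))*(-332) = (69*(⅒))*(-332) = (69/10)*(-332) = -11454/5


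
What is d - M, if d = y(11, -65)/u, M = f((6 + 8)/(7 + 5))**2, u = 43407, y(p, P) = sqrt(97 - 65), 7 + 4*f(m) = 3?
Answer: -1 + 4*sqrt(2)/43407 ≈ -0.99987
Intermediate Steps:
f(m) = -1 (f(m) = -7/4 + (1/4)*3 = -7/4 + 3/4 = -1)
y(p, P) = 4*sqrt(2) (y(p, P) = sqrt(32) = 4*sqrt(2))
M = 1 (M = (-1)**2 = 1)
d = 4*sqrt(2)/43407 (d = (4*sqrt(2))/43407 = (4*sqrt(2))*(1/43407) = 4*sqrt(2)/43407 ≈ 0.00013032)
d - M = 4*sqrt(2)/43407 - 1*1 = 4*sqrt(2)/43407 - 1 = -1 + 4*sqrt(2)/43407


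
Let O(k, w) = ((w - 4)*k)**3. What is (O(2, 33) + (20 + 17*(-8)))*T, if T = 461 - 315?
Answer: 28469416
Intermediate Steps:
T = 146
O(k, w) = k**3*(-4 + w)**3 (O(k, w) = ((-4 + w)*k)**3 = (k*(-4 + w))**3 = k**3*(-4 + w)**3)
(O(2, 33) + (20 + 17*(-8)))*T = (2**3*(-4 + 33)**3 + (20 + 17*(-8)))*146 = (8*29**3 + (20 - 136))*146 = (8*24389 - 116)*146 = (195112 - 116)*146 = 194996*146 = 28469416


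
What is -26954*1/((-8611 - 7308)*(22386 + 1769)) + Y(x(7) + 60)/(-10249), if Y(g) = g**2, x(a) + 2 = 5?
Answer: -1525897301659/3940980787805 ≈ -0.38719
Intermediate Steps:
x(a) = 3 (x(a) = -2 + 5 = 3)
-26954*1/((-8611 - 7308)*(22386 + 1769)) + Y(x(7) + 60)/(-10249) = -26954*1/((-8611 - 7308)*(22386 + 1769)) + (3 + 60)**2/(-10249) = -26954/((-15919*24155)) + 63**2*(-1/10249) = -26954/(-384523445) + 3969*(-1/10249) = -26954*(-1/384523445) - 3969/10249 = 26954/384523445 - 3969/10249 = -1525897301659/3940980787805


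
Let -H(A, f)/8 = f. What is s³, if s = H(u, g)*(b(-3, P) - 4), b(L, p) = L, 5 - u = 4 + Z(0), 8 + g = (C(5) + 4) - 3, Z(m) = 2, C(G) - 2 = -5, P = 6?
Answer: -175616000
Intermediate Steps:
C(G) = -3 (C(G) = 2 - 5 = -3)
g = -10 (g = -8 + ((-3 + 4) - 3) = -8 + (1 - 3) = -8 - 2 = -10)
u = -1 (u = 5 - (4 + 2) = 5 - 1*6 = 5 - 6 = -1)
H(A, f) = -8*f
s = -560 (s = (-8*(-10))*(-3 - 4) = 80*(-7) = -560)
s³ = (-560)³ = -175616000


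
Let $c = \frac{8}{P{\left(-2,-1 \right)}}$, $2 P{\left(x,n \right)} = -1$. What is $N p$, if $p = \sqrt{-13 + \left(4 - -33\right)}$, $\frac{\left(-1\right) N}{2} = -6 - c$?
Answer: $- 40 \sqrt{6} \approx -97.98$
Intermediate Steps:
$P{\left(x,n \right)} = - \frac{1}{2}$ ($P{\left(x,n \right)} = \frac{1}{2} \left(-1\right) = - \frac{1}{2}$)
$c = -16$ ($c = \frac{8}{- \frac{1}{2}} = 8 \left(-2\right) = -16$)
$N = -20$ ($N = - 2 \left(-6 - -16\right) = - 2 \left(-6 + 16\right) = \left(-2\right) 10 = -20$)
$p = 2 \sqrt{6}$ ($p = \sqrt{-13 + \left(4 + 33\right)} = \sqrt{-13 + 37} = \sqrt{24} = 2 \sqrt{6} \approx 4.899$)
$N p = - 20 \cdot 2 \sqrt{6} = - 40 \sqrt{6}$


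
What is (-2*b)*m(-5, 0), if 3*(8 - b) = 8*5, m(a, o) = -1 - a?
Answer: 128/3 ≈ 42.667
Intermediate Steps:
b = -16/3 (b = 8 - 8*5/3 = 8 - ⅓*40 = 8 - 40/3 = -16/3 ≈ -5.3333)
(-2*b)*m(-5, 0) = (-2*(-16/3))*(-1 - 1*(-5)) = 32*(-1 + 5)/3 = (32/3)*4 = 128/3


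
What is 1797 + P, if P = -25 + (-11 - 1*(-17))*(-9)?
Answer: 1718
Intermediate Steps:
P = -79 (P = -25 + (-11 + 17)*(-9) = -25 + 6*(-9) = -25 - 54 = -79)
1797 + P = 1797 - 79 = 1718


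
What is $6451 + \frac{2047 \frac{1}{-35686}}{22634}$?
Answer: $\frac{5210581874677}{807716924} \approx 6451.0$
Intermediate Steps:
$6451 + \frac{2047 \frac{1}{-35686}}{22634} = 6451 + 2047 \left(- \frac{1}{35686}\right) \frac{1}{22634} = 6451 - \frac{2047}{807716924} = \frac{5210581874677}{807716924}$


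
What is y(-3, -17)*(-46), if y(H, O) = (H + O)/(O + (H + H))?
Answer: -40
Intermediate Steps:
y(H, O) = (H + O)/(O + 2*H)
y(-3, -17)*(-46) = ((-3 - 17)/(-17 + 2*(-3)))*(-46) = (-20/(-17 - 6))*(-46) = (-20/(-23))*(-46) = -1/23*(-20)*(-46) = (20/23)*(-46) = -40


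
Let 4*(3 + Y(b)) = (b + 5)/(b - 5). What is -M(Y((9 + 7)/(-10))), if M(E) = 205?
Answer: -205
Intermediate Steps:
Y(b) = -3 + (5 + b)/(4*(-5 + b)) (Y(b) = -3 + ((b + 5)/(b - 5))/4 = -3 + ((5 + b)/(-5 + b))/4 = -3 + (5 + b)/(4*(-5 + b)))
-M(Y((9 + 7)/(-10))) = -1*205 = -205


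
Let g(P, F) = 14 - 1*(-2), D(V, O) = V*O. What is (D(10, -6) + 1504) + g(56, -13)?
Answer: 1460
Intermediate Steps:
D(V, O) = O*V
g(P, F) = 16 (g(P, F) = 14 + 2 = 16)
(D(10, -6) + 1504) + g(56, -13) = (-6*10 + 1504) + 16 = (-60 + 1504) + 16 = 1444 + 16 = 1460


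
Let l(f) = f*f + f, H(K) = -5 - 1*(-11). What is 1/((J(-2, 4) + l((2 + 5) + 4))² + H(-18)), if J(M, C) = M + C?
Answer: 1/17962 ≈ 5.5673e-5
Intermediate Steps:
H(K) = 6 (H(K) = -5 + 11 = 6)
l(f) = f + f² (l(f) = f² + f = f + f²)
J(M, C) = C + M
1/((J(-2, 4) + l((2 + 5) + 4))² + H(-18)) = 1/(((4 - 2) + ((2 + 5) + 4)*(1 + ((2 + 5) + 4)))² + 6) = 1/((2 + (7 + 4)*(1 + (7 + 4)))² + 6) = 1/((2 + 11*(1 + 11))² + 6) = 1/((2 + 11*12)² + 6) = 1/((2 + 132)² + 6) = 1/(134² + 6) = 1/(17956 + 6) = 1/17962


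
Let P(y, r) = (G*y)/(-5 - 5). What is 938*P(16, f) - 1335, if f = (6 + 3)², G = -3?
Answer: 15837/5 ≈ 3167.4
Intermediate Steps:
f = 81 (f = 9² = 81)
P(y, r) = 3*y/10 (P(y, r) = (-3*y)/(-5 - 5) = -3*y/(-10) = -3*y*(-⅒) = 3*y/10)
938*P(16, f) - 1335 = 938*((3/10)*16) - 1335 = 938*(24/5) - 1335 = 22512/5 - 1335 = 15837/5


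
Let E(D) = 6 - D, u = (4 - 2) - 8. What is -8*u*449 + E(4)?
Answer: 21554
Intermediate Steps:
u = -6 (u = 2 - 8 = -6)
-8*u*449 + E(4) = -8*(-6)*449 + (6 - 1*4) = 48*449 + (6 - 4) = 21552 + 2 = 21554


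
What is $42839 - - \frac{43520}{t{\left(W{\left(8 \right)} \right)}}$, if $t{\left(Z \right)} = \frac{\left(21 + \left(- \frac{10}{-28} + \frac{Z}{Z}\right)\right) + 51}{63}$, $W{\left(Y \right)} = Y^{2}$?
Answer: $\frac{82380293}{1027} \approx 80215.0$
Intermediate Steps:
$t{\left(Z \right)} = \frac{1027}{882}$ ($t{\left(Z \right)} = \left(\left(21 + \left(\left(-10\right) \left(- \frac{1}{28}\right) + 1\right)\right) + 51\right) \frac{1}{63} = \left(\left(21 + \left(\frac{5}{14} + 1\right)\right) + 51\right) \frac{1}{63} = \left(\left(21 + \frac{19}{14}\right) + 51\right) \frac{1}{63} = \left(\frac{313}{14} + 51\right) \frac{1}{63} = \frac{1027}{14} \cdot \frac{1}{63} = \frac{1027}{882}$)
$42839 - - \frac{43520}{t{\left(W{\left(8 \right)} \right)}} = 42839 - - \frac{43520}{\frac{1027}{882}} = 42839 - \left(-43520\right) \frac{882}{1027} = 42839 - - \frac{38384640}{1027} = 42839 + \frac{38384640}{1027} = \frac{82380293}{1027}$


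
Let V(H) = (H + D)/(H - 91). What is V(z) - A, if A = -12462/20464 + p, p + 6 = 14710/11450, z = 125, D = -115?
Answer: 1118988271/199165880 ≈ 5.6184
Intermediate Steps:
p = -5399/1145 (p = -6 + 14710/11450 = -6 + 14710*(1/11450) = -6 + 1471/1145 = -5399/1145 ≈ -4.7153)
V(H) = (-115 + H)/(-91 + H) (V(H) = (H - 115)/(H - 91) = (-115 + H)/(-91 + H))
A = -62377063/11715640 (A = -12462/20464 - 5399/1145 = -12462*1/20464 - 5399/1145 = -6231/10232 - 5399/1145 = -62377063/11715640 ≈ -5.3243)
V(z) - A = (-115 + 125)/(-91 + 125) - 1*(-62377063/11715640) = 10/34 + 62377063/11715640 = (1/34)*10 + 62377063/11715640 = 5/17 + 62377063/11715640 = 1118988271/199165880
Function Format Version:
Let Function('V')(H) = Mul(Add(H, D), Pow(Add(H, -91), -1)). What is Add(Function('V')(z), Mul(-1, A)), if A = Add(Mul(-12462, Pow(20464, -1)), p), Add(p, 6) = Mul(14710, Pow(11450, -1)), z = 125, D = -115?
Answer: Rational(1118988271, 199165880) ≈ 5.6184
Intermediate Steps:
p = Rational(-5399, 1145) (p = Add(-6, Mul(14710, Pow(11450, -1))) = Add(-6, Mul(14710, Rational(1, 11450))) = Add(-6, Rational(1471, 1145)) = Rational(-5399, 1145) ≈ -4.7153)
Function('V')(H) = Mul(Pow(Add(-91, H), -1), Add(-115, H)) (Function('V')(H) = Mul(Add(H, -115), Pow(Add(H, -91), -1)) = Mul(Add(-115, H), Pow(Add(-91, H), -1)) = Mul(Pow(Add(-91, H), -1), Add(-115, H)))
A = Rational(-62377063, 11715640) (A = Add(Mul(-12462, Pow(20464, -1)), Rational(-5399, 1145)) = Add(Mul(-12462, Rational(1, 20464)), Rational(-5399, 1145)) = Add(Rational(-6231, 10232), Rational(-5399, 1145)) = Rational(-62377063, 11715640) ≈ -5.3243)
Add(Function('V')(z), Mul(-1, A)) = Add(Mul(Pow(Add(-91, 125), -1), Add(-115, 125)), Mul(-1, Rational(-62377063, 11715640))) = Add(Mul(Pow(34, -1), 10), Rational(62377063, 11715640)) = Add(Mul(Rational(1, 34), 10), Rational(62377063, 11715640)) = Add(Rational(5, 17), Rational(62377063, 11715640)) = Rational(1118988271, 199165880)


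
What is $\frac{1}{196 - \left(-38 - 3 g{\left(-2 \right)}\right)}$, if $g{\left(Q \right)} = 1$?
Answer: $\frac{1}{237} \approx 0.0042194$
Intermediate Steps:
$\frac{1}{196 - \left(-38 - 3 g{\left(-2 \right)}\right)} = \frac{1}{196 + \left(\left(2 \left(-1\right) + 3 \cdot 1\right) - -40\right)} = \frac{1}{196 + \left(\left(-2 + 3\right) + 40\right)} = \frac{1}{196 + \left(1 + 40\right)} = \frac{1}{196 + 41} = \frac{1}{237}$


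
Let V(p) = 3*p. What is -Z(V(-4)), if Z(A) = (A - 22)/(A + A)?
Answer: -17/12 ≈ -1.4167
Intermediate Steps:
Z(A) = (-22 + A)/(2*A) (Z(A) = (-22 + A)/((2*A)) = (-22 + A)*(1/(2*A)) = (-22 + A)/(2*A))
-Z(V(-4)) = -(-22 + 3*(-4))/(2*(3*(-4))) = -(-22 - 12)/(2*(-12)) = -(-1)*(-34)/(2*12) = -1*17/12 = -17/12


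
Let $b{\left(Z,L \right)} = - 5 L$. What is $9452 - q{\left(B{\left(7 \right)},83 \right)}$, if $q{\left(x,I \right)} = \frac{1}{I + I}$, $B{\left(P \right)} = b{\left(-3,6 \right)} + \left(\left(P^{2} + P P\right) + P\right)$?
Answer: $\frac{1569031}{166} \approx 9452.0$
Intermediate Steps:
$B{\left(P \right)} = -30 + P + 2 P^{2}$ ($B{\left(P \right)} = \left(-5\right) 6 + \left(\left(P^{2} + P P\right) + P\right) = -30 + \left(\left(P^{2} + P^{2}\right) + P\right) = -30 + \left(2 P^{2} + P\right) = -30 + \left(P + 2 P^{2}\right) = -30 + P + 2 P^{2}$)
$q{\left(x,I \right)} = \frac{1}{2 I}$
$9452 - q{\left(B{\left(7 \right)},83 \right)} = 9452 - \frac{1}{2 \cdot 83} = 9452 - \frac{1}{2} \cdot \frac{1}{83} = 9452 - \frac{1}{166} = \frac{1569031}{166}$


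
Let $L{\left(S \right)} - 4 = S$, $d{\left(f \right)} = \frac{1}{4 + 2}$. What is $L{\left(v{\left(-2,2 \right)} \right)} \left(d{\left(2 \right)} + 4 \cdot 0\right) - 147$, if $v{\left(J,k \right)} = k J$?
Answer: $-147$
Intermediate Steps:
$v{\left(J,k \right)} = J k$
$d{\left(f \right)} = \frac{1}{6}$
$L{\left(S \right)} = 4 + S$
$L{\left(v{\left(-2,2 \right)} \right)} \left(d{\left(2 \right)} + 4 \cdot 0\right) - 147 = \left(4 - 4\right) \left(\frac{1}{6} + 4 \cdot 0\right) - 147 = \left(4 - 4\right) \left(\frac{1}{6} + 0\right) - 147 = 0 \cdot \frac{1}{6} - 147 = 0 - 147 = -147$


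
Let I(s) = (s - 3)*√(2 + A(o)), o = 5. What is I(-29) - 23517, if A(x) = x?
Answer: -23517 - 32*√7 ≈ -23602.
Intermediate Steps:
I(s) = √7*(-3 + s) (I(s) = (s - 3)*√(2 + 5) = (-3 + s)*√7 = √7*(-3 + s))
I(-29) - 23517 = √7*(-3 - 29) - 23517 = √7*(-32) - 23517 = -32*√7 - 23517 = -23517 - 32*√7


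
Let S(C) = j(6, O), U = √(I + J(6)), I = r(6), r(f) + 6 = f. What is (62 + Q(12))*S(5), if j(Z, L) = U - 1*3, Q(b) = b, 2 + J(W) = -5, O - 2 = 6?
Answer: -222 + 74*I*√7 ≈ -222.0 + 195.79*I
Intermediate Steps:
O = 8 (O = 2 + 6 = 8)
J(W) = -7 (J(W) = -2 - 5 = -7)
r(f) = -6 + f
I = 0 (I = -6 + 6 = 0)
U = I*√7 (U = √(0 - 7) = √(-7) = I*√7 ≈ 2.6458*I)
j(Z, L) = -3 + I*√7 (j(Z, L) = I*√7 - 1*3 = I*√7 - 3 = -3 + I*√7)
S(C) = -3 + I*√7
(62 + Q(12))*S(5) = (62 + 12)*(-3 + I*√7) = 74*(-3 + I*√7) = -222 + 74*I*√7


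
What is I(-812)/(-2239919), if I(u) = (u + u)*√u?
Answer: 3248*I*√203/2239919 ≈ 0.02066*I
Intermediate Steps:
I(u) = 2*u^(3/2) (I(u) = (2*u)*√u = 2*u^(3/2))
I(-812)/(-2239919) = (2*(-812)^(3/2))/(-2239919) = (2*(-1624*I*√203))*(-1/2239919) = -3248*I*√203*(-1/2239919) = 3248*I*√203/2239919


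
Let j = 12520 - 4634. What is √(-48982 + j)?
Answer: 2*I*√10274 ≈ 202.72*I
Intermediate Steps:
j = 7886
√(-48982 + j) = √(-48982 + 7886) = √(-41096) = 2*I*√10274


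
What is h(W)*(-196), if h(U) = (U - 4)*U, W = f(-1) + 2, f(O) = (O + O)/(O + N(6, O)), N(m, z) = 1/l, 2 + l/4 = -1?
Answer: 19600/169 ≈ 115.98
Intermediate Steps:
l = -12 (l = -8 + 4*(-1) = -8 - 4 = -12)
N(m, z) = -1/12 (N(m, z) = 1/(-12) = -1/12)
f(O) = 2*O/(-1/12 + O) (f(O) = (O + O)/(O - 1/12) = (2*O)/(-1/12 + O) = 2*O/(-1/12 + O))
W = 50/13 (W = 24*(-1)/(-1 + 12*(-1)) + 2 = 24*(-1)/(-1 - 12) + 2 = 24*(-1)/(-13) + 2 = 24*(-1)*(-1/13) + 2 = 24/13 + 2 = 50/13 ≈ 3.8462)
h(U) = U*(-4 + U) (h(U) = (-4 + U)*U = U*(-4 + U))
h(W)*(-196) = (50*(-4 + 50/13)/13)*(-196) = ((50/13)*(-2/13))*(-196) = -100/169*(-196) = 19600/169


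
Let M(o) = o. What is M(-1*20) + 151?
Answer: 131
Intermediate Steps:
M(-1*20) + 151 = -1*20 + 151 = -20 + 151 = 131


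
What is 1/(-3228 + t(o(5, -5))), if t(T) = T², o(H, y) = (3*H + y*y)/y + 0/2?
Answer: -1/3164 ≈ -0.00031606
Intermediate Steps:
o(H, y) = (y² + 3*H)/y (o(H, y) = (3*H + y²)/y + 0*(½) = (y² + 3*H)/y + 0 = (y² + 3*H)/y)
1/(-3228 + t(o(5, -5))) = 1/(-3228 + (-5 + 3*5/(-5))²) = 1/(-3228 + (-5 + 3*5*(-⅕))²) = 1/(-3228 + (-5 - 3)²) = 1/(-3228 + (-8)²) = 1/(-3228 + 64) = 1/(-3164) = -1/3164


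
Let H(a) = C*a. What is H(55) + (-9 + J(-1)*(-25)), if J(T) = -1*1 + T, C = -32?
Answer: -1719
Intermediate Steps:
J(T) = -1 + T
H(a) = -32*a
H(55) + (-9 + J(-1)*(-25)) = -32*55 + (-9 + (-1 - 1)*(-25)) = -1760 + (-9 - 2*(-25)) = -1760 + (-9 + 50) = -1760 + 41 = -1719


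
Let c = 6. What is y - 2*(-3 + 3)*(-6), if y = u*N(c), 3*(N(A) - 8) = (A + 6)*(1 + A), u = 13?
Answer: 468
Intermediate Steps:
N(A) = 8 + (1 + A)*(6 + A)/3 (N(A) = 8 + ((A + 6)*(1 + A))/3 = 8 + ((6 + A)*(1 + A))/3 = 8 + ((1 + A)*(6 + A))/3 = 8 + (1 + A)*(6 + A)/3)
y = 468 (y = 13*(10 + (⅓)*6² + (7/3)*6) = 13*(10 + (⅓)*36 + 14) = 13*(10 + 12 + 14) = 13*36 = 468)
y - 2*(-3 + 3)*(-6) = 468 - 2*(-3 + 3)*(-6) = 468 - 0*(-6) = 468 - 2*0 = 468 + 0 = 468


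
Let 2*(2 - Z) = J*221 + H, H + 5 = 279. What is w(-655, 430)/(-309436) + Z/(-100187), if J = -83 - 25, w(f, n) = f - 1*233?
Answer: -46869333/407914007 ≈ -0.11490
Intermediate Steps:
w(f, n) = -233 + f (w(f, n) = f - 233 = -233 + f)
J = -108
H = 274 (H = -5 + 279 = 274)
Z = 11799 (Z = 2 - (-108*221 + 274)/2 = 2 - (-23868 + 274)/2 = 2 - ½*(-23594) = 2 + 11797 = 11799)
w(-655, 430)/(-309436) + Z/(-100187) = (-233 - 655)/(-309436) + 11799/(-100187) = -888*(-1/309436) + 11799*(-1/100187) = 222/77359 - 621/5273 = -46869333/407914007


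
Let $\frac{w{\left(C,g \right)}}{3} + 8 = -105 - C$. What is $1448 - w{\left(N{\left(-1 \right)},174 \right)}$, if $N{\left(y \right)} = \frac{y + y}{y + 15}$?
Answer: $\frac{12506}{7} \approx 1786.6$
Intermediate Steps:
$N{\left(y \right)} = \frac{2 y}{15 + y}$
$w{\left(C,g \right)} = -339 - 3 C$ ($w{\left(C,g \right)} = -24 + 3 \left(-105 - C\right) = -24 - \left(315 + 3 C\right) = -339 - 3 C$)
$1448 - w{\left(N{\left(-1 \right)},174 \right)} = 1448 - \left(-339 - 3 \cdot 2 \left(-1\right) \frac{1}{15 - 1}\right) = 1448 - \left(-339 - 3 \cdot 2 \left(-1\right) \frac{1}{14}\right) = 1448 - \left(-339 - - \frac{3}{7}\right) = 1448 - \left(-339 + \frac{3}{7}\right) = 1448 - - \frac{2370}{7} = 1448 + \frac{2370}{7} = \frac{12506}{7}$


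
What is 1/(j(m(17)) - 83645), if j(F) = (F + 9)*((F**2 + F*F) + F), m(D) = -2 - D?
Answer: -1/90675 ≈ -1.1028e-5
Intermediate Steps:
j(F) = (9 + F)*(F + 2*F**2) (j(F) = (9 + F)*((F**2 + F**2) + F) = (9 + F)*(2*F**2 + F) = (9 + F)*(F + 2*F**2))
1/(j(m(17)) - 83645) = 1/((-2 - 1*17)*(9 + 2*(-2 - 1*17)**2 + 19*(-2 - 1*17)) - 83645) = 1/((-2 - 17)*(9 + 2*(-2 - 17)**2 + 19*(-2 - 17)) - 83645) = 1/(-19*(9 + 2*(-19)**2 + 19*(-19)) - 83645) = 1/(-19*(9 + 2*361 - 361) - 83645) = 1/(-19*(9 + 722 - 361) - 83645) = 1/(-19*370 - 83645) = 1/(-7030 - 83645) = 1/(-90675) = -1/90675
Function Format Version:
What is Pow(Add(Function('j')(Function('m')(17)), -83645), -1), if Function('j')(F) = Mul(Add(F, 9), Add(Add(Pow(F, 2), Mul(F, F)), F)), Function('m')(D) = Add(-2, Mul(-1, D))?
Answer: Rational(-1, 90675) ≈ -1.1028e-5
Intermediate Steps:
Function('j')(F) = Mul(Add(9, F), Add(F, Mul(2, Pow(F, 2)))) (Function('j')(F) = Mul(Add(9, F), Add(Add(Pow(F, 2), Pow(F, 2)), F)) = Mul(Add(9, F), Add(Mul(2, Pow(F, 2)), F)) = Mul(Add(9, F), Add(F, Mul(2, Pow(F, 2)))))
Pow(Add(Function('j')(Function('m')(17)), -83645), -1) = Pow(Add(Mul(Add(-2, Mul(-1, 17)), Add(9, Mul(2, Pow(Add(-2, Mul(-1, 17)), 2)), Mul(19, Add(-2, Mul(-1, 17))))), -83645), -1) = Pow(Add(Mul(Add(-2, -17), Add(9, Mul(2, Pow(Add(-2, -17), 2)), Mul(19, Add(-2, -17)))), -83645), -1) = Pow(Add(Mul(-19, Add(9, Mul(2, Pow(-19, 2)), Mul(19, -19))), -83645), -1) = Pow(Add(Mul(-19, Add(9, Mul(2, 361), -361)), -83645), -1) = Pow(Add(Mul(-19, Add(9, 722, -361)), -83645), -1) = Pow(Add(Mul(-19, 370), -83645), -1) = Pow(Add(-7030, -83645), -1) = Pow(-90675, -1) = Rational(-1, 90675)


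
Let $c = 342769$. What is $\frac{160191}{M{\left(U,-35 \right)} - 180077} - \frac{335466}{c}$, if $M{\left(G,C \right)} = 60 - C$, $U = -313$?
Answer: $- \frac{4269864833}{2284898154} \approx -1.8687$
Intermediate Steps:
$\frac{160191}{M{\left(U,-35 \right)} - 180077} - \frac{335466}{c} = \frac{160191}{\left(60 - -35\right) - 180077} - \frac{335466}{342769} = \frac{160191}{\left(60 + 35\right) - 180077} - \frac{335466}{342769} = \frac{160191}{95 - 180077} - \frac{335466}{342769} = \frac{160191}{-179982} - \frac{335466}{342769} = 160191 \left(- \frac{1}{179982}\right) - \frac{335466}{342769} = - \frac{5933}{6666} - \frac{335466}{342769} = - \frac{4269864833}{2284898154}$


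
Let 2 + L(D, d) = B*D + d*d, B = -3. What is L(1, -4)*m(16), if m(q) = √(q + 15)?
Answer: 11*√31 ≈ 61.245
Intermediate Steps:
L(D, d) = -2 + d² - 3*D (L(D, d) = -2 + (-3*D + d*d) = -2 + (-3*D + d²) = -2 + (d² - 3*D) = -2 + d² - 3*D)
m(q) = √(15 + q)
L(1, -4)*m(16) = (-2 + (-4)² - 3*1)*√(15 + 16) = (-2 + 16 - 3)*√31 = 11*√31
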